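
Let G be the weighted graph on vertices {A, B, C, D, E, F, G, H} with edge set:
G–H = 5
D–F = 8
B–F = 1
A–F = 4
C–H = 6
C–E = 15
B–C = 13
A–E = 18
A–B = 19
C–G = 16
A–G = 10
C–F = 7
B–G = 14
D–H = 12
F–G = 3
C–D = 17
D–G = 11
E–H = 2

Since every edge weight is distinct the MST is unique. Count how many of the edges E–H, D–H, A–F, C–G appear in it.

2

Kruskal's algorithm — process edges by increasing weight (ties by edge label):
B–F (1): add — endpoints in different components.
E–H (2): add — endpoints in different components.
F–G (3): add — endpoints in different components.
A–F (4): add — endpoints in different components.
G–H (5): add — endpoints in different components.
C–H (6): add — endpoints in different components.
C–F (7): skip — C and F already connected.
D–F (8): add — endpoints in different components.
MST edge set: {B–F, E–H, F–G, A–F, G–H, C–H, D–F}.
Of the listed edges, {E–H, A–F} are in the MST → 2.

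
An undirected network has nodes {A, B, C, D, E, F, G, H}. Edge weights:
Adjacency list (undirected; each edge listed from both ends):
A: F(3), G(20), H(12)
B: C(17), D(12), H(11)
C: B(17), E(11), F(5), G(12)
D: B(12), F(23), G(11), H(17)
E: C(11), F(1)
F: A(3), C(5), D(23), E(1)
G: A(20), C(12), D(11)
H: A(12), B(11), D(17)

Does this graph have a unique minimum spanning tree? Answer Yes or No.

Sort edges by weight, then run Kruskal:
E F (1): add — endpoints in different components.
A F (3): add — endpoints in different components.
C F (5): add — endpoints in different components.
B H (11): add — endpoints in different components.
C E (11): skip — C and E already connected.
D G (11): add — endpoints in different components.
A H (12): add — endpoints in different components.
B D (12): add — endpoints in different components.
Non-tree edge C G has weight 12, equal to the heaviest edge on its tree cycle — swapping gives another MST of the same weight. Not unique.

No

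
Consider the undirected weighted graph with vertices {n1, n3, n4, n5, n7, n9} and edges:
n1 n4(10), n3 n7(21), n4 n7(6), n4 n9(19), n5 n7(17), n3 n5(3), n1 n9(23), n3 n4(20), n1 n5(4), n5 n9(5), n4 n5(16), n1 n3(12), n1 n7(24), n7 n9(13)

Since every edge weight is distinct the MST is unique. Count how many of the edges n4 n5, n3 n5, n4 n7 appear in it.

Kruskal: consider edges lightest-first.
n3 n5 (3): add. Components now {n3,n5} {n7} {n1} {n4} {n9}
n1 n5 (4): add. Components now {n1,n3,n5} {n7} {n4} {n9}
n5 n9 (5): add. Components now {n1,n3,n5,n9} {n7} {n4}
n4 n7 (6): add. Components now {n1,n3,n5,n9} {n4,n7}
n1 n4 (10): add. Components now {n1,n3,n4,n5,n7,n9}
MST edge set: {n3 n5, n1 n5, n5 n9, n4 n7, n1 n4}.
Of the listed edges, {n3 n5, n4 n7} are in the MST → 2.

2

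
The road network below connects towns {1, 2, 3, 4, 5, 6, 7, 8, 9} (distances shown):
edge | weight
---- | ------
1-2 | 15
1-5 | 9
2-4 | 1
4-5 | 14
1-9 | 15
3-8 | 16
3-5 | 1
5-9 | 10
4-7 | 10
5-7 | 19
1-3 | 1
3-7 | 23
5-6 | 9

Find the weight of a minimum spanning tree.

Grow the tree from 5 using Prim:
Step 1: cheapest edge leaving the tree is 3-5 (1); add 3.
Step 2: cheapest edge leaving the tree is 1-3 (1); add 1.
Step 3: cheapest edge leaving the tree is 5-6 (9); add 6.
Step 4: cheapest edge leaving the tree is 5-9 (10); add 9.
Step 5: cheapest edge leaving the tree is 4-5 (14); add 4.
Step 6: cheapest edge leaving the tree is 2-4 (1); add 2.
Step 7: cheapest edge leaving the tree is 4-7 (10); add 7.
Step 8: cheapest edge leaving the tree is 3-8 (16); add 8.
MST edges: 3-5, 1-3, 5-6, 5-9, 4-5, 2-4, 4-7, 3-8; total weight 1+1+9+10+14+1+10+16 = 62.

62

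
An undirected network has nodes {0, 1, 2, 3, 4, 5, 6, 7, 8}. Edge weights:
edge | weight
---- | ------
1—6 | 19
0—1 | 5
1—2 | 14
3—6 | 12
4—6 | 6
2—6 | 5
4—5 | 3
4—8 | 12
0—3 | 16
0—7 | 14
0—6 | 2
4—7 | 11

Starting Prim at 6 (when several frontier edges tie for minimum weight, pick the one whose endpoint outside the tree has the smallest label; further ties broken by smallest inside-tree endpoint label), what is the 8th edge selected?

4-8

Grow the tree from 6 using Prim:
Step 1: frontier [0—6 2, 2—6 5, 4—6 6, 3—6 12, 1—6 19] → take 0—6 (2); add 0.
Step 2: frontier [0—1 5, 0—7 14, 0—3 16, 2—6 5, 4—6 6, 3—6 12, 1—6 19] → take 0—1 (5); add 1.
Step 3: frontier [0—7 14, 0—3 16, 1—2 14, 2—6 5, 4—6 6, 3—6 12] → take 2—6 (5); add 2.
Step 4: frontier [0—7 14, 0—3 16, 4—6 6, 3—6 12] → take 4—6 (6); add 4.
Step 5: frontier [0—7 14, 0—3 16, 4—5 3, 4—7 11, 4—8 12, 3—6 12] → take 4—5 (3); add 5.
Step 6: frontier [0—7 14, 0—3 16, 4—7 11, 4—8 12, 3—6 12] → take 4—7 (11); add 7.
Step 7: frontier [0—3 16, 4—8 12, 3—6 12] → take 3—6 (12); add 3.
Step 8: frontier [4—8 12] → take 4—8 (12); add 8.
The 8th edge added is 4—8.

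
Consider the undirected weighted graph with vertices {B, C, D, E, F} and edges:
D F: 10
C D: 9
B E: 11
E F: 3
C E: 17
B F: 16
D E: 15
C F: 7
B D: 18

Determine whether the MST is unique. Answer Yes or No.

Sort edges by weight, then run Kruskal:
E F (3): add. Components now {B} {C} {D} {E,F}
C F (7): add. Components now {B} {C,E,F} {D}
C D (9): add. Components now {B} {C,D,E,F}
D F (10): skip — D and F already connected.
B E (11): add. Components now {B,C,D,E,F}
Every non-tree edge has weight strictly greater than the heaviest edge on the tree path between its endpoints, so the MST is unique.

Yes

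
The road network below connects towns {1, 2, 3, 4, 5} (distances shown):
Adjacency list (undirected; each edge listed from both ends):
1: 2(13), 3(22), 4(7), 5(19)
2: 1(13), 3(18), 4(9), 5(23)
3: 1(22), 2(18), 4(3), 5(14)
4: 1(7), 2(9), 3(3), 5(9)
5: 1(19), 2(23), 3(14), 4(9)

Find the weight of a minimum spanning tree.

28

Kruskal: consider edges lightest-first.
3—4 (3): add — endpoints in different components.
1—4 (7): add — endpoints in different components.
2—4 (9): add — endpoints in different components.
4—5 (9): add — endpoints in different components.
MST edges: 3—4, 1—4, 2—4, 4—5; total weight 3+7+9+9 = 28.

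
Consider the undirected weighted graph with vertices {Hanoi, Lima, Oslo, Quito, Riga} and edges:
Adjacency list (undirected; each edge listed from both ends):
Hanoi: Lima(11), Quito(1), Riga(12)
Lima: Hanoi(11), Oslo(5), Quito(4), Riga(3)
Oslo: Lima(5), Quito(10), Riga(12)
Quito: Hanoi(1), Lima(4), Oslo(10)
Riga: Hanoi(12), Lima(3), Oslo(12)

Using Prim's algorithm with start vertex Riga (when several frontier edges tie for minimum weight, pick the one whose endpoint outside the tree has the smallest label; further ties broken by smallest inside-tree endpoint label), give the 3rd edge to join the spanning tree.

Prim, starting at Riga.
Step 1: cheapest edge leaving the tree is Lima Riga (3); add Lima.
Step 2: cheapest edge leaving the tree is Lima Quito (4); add Quito.
Step 3: cheapest edge leaving the tree is Hanoi Quito (1); add Hanoi.
Step 4: cheapest edge leaving the tree is Lima Oslo (5); add Oslo.
The 3rd edge added is Hanoi Quito.

Hanoi-Quito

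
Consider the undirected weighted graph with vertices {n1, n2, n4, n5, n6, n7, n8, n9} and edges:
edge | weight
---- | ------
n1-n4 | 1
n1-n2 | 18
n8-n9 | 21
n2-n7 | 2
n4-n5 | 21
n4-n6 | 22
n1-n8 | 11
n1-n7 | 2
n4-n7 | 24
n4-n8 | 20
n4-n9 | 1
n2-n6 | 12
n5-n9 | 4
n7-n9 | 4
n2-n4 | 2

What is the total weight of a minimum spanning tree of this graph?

Kruskal: consider edges lightest-first.
n1-n4 (1): add — endpoints in different components.
n4-n9 (1): add — endpoints in different components.
n1-n7 (2): add — endpoints in different components.
n2-n4 (2): add — endpoints in different components.
n2-n7 (2): skip — n7 and n2 already connected.
n5-n9 (4): add — endpoints in different components.
n7-n9 (4): skip — n7 and n9 already connected.
n1-n8 (11): add — endpoints in different components.
n2-n6 (12): add — endpoints in different components.
MST edges: n1-n4, n4-n9, n1-n7, n2-n4, n5-n9, n1-n8, n2-n6; total weight 1+1+2+2+4+11+12 = 33.

33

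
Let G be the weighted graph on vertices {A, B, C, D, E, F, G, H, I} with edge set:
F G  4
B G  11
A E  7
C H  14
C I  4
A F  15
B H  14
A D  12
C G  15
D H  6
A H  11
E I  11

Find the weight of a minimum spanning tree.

Kruskal: consider edges lightest-first.
C I (4): add — endpoints in different components.
F G (4): add — endpoints in different components.
D H (6): add — endpoints in different components.
A E (7): add — endpoints in different components.
A H (11): add — endpoints in different components.
B G (11): add — endpoints in different components.
E I (11): add — endpoints in different components.
A D (12): skip — A and D already connected.
B H (14): add — endpoints in different components.
MST edges: C I, F G, D H, A E, A H, B G, E I, B H; total weight 4+4+6+7+11+11+11+14 = 68.

68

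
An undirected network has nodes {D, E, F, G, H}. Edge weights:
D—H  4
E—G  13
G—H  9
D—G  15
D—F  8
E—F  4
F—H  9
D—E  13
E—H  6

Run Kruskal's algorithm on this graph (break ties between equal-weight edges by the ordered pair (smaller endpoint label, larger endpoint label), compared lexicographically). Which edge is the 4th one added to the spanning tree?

Kruskal: consider edges lightest-first.
D—H (4): add — endpoints in different components.
E—F (4): add — endpoints in different components.
E—H (6): add — endpoints in different components.
D—F (8): skip — D and F already connected.
F—H (9): skip — F and H already connected.
G—H (9): add — endpoints in different components.
The 4th edge added is G—H.

G-H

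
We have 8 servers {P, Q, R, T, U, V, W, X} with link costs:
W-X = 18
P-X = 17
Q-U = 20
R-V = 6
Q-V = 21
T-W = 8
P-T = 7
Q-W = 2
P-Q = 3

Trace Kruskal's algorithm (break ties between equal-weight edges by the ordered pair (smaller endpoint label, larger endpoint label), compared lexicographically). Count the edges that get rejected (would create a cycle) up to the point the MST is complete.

2

Kruskal: consider edges lightest-first.
Q-W (2): add — endpoints in different components.
P-Q (3): add — endpoints in different components.
R-V (6): add — endpoints in different components.
P-T (7): add — endpoints in different components.
T-W (8): skip — W and T already connected.
P-X (17): add — endpoints in different components.
W-X (18): skip — W and X already connected.
Q-U (20): add — endpoints in different components.
Q-V (21): add — endpoints in different components.
Edges rejected before the tree was complete: 2.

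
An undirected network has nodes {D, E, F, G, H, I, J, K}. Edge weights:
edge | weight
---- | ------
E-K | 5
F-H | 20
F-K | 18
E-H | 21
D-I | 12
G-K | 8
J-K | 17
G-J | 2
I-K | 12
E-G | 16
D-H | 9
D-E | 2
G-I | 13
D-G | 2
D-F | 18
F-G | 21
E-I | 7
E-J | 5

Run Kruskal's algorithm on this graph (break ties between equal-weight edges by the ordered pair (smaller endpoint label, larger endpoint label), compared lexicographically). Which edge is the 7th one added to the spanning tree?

D-F

Kruskal: consider edges lightest-first.
D-E (2): add — endpoints in different components.
D-G (2): add — endpoints in different components.
G-J (2): add — endpoints in different components.
E-J (5): skip — E and J already connected.
E-K (5): add — endpoints in different components.
E-I (7): add — endpoints in different components.
G-K (8): skip — G and K already connected.
D-H (9): add — endpoints in different components.
D-I (12): skip — D and I already connected.
I-K (12): skip — I and K already connected.
G-I (13): skip — G and I already connected.
E-G (16): skip — E and G already connected.
J-K (17): skip — J and K already connected.
D-F (18): add — endpoints in different components.
The 7th edge added is D-F.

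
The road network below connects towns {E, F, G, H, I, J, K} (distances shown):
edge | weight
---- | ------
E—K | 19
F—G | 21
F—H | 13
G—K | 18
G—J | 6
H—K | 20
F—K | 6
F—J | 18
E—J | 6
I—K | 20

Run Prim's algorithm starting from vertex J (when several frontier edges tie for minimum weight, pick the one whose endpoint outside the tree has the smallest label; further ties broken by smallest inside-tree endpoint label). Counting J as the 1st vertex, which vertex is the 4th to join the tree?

Grow the tree from J using Prim:
Step 1: frontier [E—J 6, G—J 6, F—J 18] → take E—J (6); add E.
Step 2: frontier [E—K 19, G—J 6, F—J 18] → take G—J (6); add G.
Step 3: frontier [E—K 19, G—K 18, F—G 21, F—J 18] → take F—J (18); add F.
Step 4: frontier [E—K 19, F—K 6, F—H 13, G—K 18] → take F—K (6); add K.
Step 5: frontier [F—H 13, H—K 20, I—K 20] → take F—H (13); add H.
Step 6: frontier [I—K 20] → take I—K (20); add I.
Vertex order: J, E, G, F, K, H, I. The 4th vertex is F.

F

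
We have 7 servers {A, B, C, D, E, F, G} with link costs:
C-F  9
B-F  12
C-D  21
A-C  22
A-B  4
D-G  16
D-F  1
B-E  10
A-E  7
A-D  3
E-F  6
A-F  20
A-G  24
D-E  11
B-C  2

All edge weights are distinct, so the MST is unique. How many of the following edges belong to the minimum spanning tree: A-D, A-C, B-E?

Kruskal's algorithm — process edges by increasing weight (ties by edge label):
D-F (1): add. Components now {A} {B} {C} {D,F} {E} {G}
B-C (2): add. Components now {A} {B,C} {D,F} {E} {G}
A-D (3): add. Components now {A,D,F} {B,C} {E} {G}
A-B (4): add. Components now {A,B,C,D,F} {E} {G}
E-F (6): add. Components now {A,B,C,D,E,F} {G}
A-E (7): skip — A and E already connected.
C-F (9): skip — C and F already connected.
B-E (10): skip — B and E already connected.
D-E (11): skip — D and E already connected.
B-F (12): skip — B and F already connected.
D-G (16): add. Components now {A,B,C,D,E,F,G}
MST edge set: {D-F, B-C, A-D, A-B, E-F, D-G}.
Of the listed edges, {A-D} are in the MST → 1.

1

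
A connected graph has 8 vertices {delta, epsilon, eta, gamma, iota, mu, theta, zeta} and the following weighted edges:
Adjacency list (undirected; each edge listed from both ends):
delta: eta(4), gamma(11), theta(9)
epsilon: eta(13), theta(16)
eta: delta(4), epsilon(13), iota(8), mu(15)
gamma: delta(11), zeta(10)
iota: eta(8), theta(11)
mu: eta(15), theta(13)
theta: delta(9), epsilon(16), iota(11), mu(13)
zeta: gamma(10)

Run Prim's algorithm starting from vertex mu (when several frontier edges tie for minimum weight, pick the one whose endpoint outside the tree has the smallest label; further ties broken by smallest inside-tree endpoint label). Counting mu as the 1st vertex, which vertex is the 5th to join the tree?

iota

Grow the tree from mu using Prim:
Step 1: frontier [mu–theta 13, eta–mu 15] → take mu–theta (13); add theta.
Step 2: frontier [eta–mu 15, delta–theta 9, iota–theta 11, epsilon–theta 16] → take delta–theta (9); add delta.
Step 3: frontier [delta–eta 4, delta–gamma 11, eta–mu 15, iota–theta 11, epsilon–theta 16] → take delta–eta (4); add eta.
Step 4: frontier [delta–gamma 11, eta–iota 8, epsilon–eta 13, iota–theta 11, epsilon–theta 16] → take eta–iota (8); add iota.
Step 5: frontier [delta–gamma 11, epsilon–eta 13, epsilon–theta 16] → take delta–gamma (11); add gamma.
Step 6: frontier [epsilon–eta 13, gamma–zeta 10, epsilon–theta 16] → take gamma–zeta (10); add zeta.
Step 7: frontier [epsilon–eta 13, epsilon–theta 16] → take epsilon–eta (13); add epsilon.
Vertex order: mu, theta, delta, eta, iota, gamma, zeta, epsilon. The 5th vertex is iota.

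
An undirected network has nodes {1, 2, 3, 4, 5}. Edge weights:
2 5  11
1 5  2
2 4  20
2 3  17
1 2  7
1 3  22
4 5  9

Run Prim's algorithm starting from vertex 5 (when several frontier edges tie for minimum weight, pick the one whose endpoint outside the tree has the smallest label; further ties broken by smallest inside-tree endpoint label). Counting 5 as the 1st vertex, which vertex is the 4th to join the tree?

Prim, starting at 5.
Step 1: frontier [1 5 2, 4 5 9, 2 5 11] → take 1 5 (2); add 1.
Step 2: frontier [1 2 7, 1 3 22, 4 5 9, 2 5 11] → take 1 2 (7); add 2.
Step 3: frontier [1 3 22, 2 3 17, 2 4 20, 4 5 9] → take 4 5 (9); add 4.
Step 4: frontier [1 3 22, 2 3 17] → take 2 3 (17); add 3.
Vertex order: 5, 1, 2, 4, 3. The 4th vertex is 4.

4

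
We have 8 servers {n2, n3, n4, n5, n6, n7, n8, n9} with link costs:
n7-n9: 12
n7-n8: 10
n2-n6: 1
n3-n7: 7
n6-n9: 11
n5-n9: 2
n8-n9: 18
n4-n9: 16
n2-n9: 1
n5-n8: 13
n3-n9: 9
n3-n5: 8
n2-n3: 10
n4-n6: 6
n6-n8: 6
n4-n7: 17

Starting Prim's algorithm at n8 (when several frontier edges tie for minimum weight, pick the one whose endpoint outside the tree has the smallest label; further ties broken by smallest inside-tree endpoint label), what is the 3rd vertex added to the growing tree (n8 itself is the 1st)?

Prim's algorithm from n8:
Step 1: cheapest edge leaving the tree is n6-n8 (6); add n6.
Step 2: cheapest edge leaving the tree is n2-n6 (1); add n2.
Step 3: cheapest edge leaving the tree is n2-n9 (1); add n9.
Step 4: cheapest edge leaving the tree is n5-n9 (2); add n5.
Step 5: cheapest edge leaving the tree is n4-n6 (6); add n4.
Step 6: cheapest edge leaving the tree is n3-n5 (8); add n3.
Step 7: cheapest edge leaving the tree is n3-n7 (7); add n7.
Vertex order: n8, n6, n2, n9, n5, n4, n3, n7. The 3rd vertex is n2.

n2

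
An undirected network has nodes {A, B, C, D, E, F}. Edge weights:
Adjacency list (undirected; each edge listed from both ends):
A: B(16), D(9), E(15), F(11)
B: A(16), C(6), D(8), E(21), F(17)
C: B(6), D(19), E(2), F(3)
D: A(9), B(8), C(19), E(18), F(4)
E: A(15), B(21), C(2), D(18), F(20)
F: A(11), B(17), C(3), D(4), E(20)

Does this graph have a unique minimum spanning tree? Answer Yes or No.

Sort edges by weight, then run Kruskal:
C—E (2): add. Components now {A} {B} {C,E} {D} {F}
C—F (3): add. Components now {A} {B} {C,E,F} {D}
D—F (4): add. Components now {A} {B} {C,D,E,F}
B—C (6): add. Components now {A} {B,C,D,E,F}
B—D (8): skip — B and D already connected.
A—D (9): add. Components now {A,B,C,D,E,F}
Every non-tree edge has weight strictly greater than the heaviest edge on the tree path between its endpoints, so the MST is unique.

Yes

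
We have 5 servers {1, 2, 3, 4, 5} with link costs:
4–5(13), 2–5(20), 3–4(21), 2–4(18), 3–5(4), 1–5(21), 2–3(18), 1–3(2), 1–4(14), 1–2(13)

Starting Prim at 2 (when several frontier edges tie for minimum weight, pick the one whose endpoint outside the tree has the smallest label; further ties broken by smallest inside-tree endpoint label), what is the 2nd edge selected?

Grow the tree from 2 using Prim:
Step 1: cheapest edge leaving the tree is 1–2 (13); add 1.
Step 2: cheapest edge leaving the tree is 1–3 (2); add 3.
Step 3: cheapest edge leaving the tree is 3–5 (4); add 5.
Step 4: cheapest edge leaving the tree is 4–5 (13); add 4.
The 2nd edge added is 1–3.

1-3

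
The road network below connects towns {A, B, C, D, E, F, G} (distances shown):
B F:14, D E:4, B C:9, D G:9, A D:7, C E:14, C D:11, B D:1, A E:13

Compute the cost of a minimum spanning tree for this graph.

44

Grow the tree from C using Prim:
Step 1: cheapest edge leaving the tree is B C (9); add B.
Step 2: cheapest edge leaving the tree is B D (1); add D.
Step 3: cheapest edge leaving the tree is D E (4); add E.
Step 4: cheapest edge leaving the tree is A D (7); add A.
Step 5: cheapest edge leaving the tree is D G (9); add G.
Step 6: cheapest edge leaving the tree is B F (14); add F.
MST edges: B C, B D, D E, A D, D G, B F; total weight 9+1+4+7+9+14 = 44.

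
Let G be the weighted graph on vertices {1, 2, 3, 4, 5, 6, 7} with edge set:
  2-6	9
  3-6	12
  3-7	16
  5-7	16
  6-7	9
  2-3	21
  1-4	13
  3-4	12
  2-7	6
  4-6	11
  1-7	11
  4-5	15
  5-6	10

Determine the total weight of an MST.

59

Sort edges by weight, then run Kruskal:
2-7 (6): add — endpoints in different components.
2-6 (9): add — endpoints in different components.
6-7 (9): skip — 6 and 7 already connected.
5-6 (10): add — endpoints in different components.
1-7 (11): add — endpoints in different components.
4-6 (11): add — endpoints in different components.
3-4 (12): add — endpoints in different components.
MST edges: 2-7, 2-6, 5-6, 1-7, 4-6, 3-4; total weight 6+9+10+11+11+12 = 59.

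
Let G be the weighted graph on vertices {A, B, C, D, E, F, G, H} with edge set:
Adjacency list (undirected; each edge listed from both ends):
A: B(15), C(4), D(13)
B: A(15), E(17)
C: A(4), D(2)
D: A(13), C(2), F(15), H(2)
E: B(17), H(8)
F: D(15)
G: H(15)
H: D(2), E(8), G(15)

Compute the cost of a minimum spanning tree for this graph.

61

Grow the tree from F using Prim:
Step 1: frontier [D–F 15] → take D–F (15); add D.
Step 2: frontier [C–D 2, D–H 2, A–D 13] → take C–D (2); add C.
Step 3: frontier [A–C 4, D–H 2, A–D 13] → take D–H (2); add H.
Step 4: frontier [A–C 4, A–D 13, E–H 8, G–H 15] → take A–C (4); add A.
Step 5: frontier [A–B 15, E–H 8, G–H 15] → take E–H (8); add E.
Step 6: frontier [A–B 15, B–E 17, G–H 15] → take A–B (15); add B.
Step 7: frontier [G–H 15] → take G–H (15); add G.
MST edges: D–F, C–D, D–H, A–C, E–H, A–B, G–H; total weight 15+2+2+4+8+15+15 = 61.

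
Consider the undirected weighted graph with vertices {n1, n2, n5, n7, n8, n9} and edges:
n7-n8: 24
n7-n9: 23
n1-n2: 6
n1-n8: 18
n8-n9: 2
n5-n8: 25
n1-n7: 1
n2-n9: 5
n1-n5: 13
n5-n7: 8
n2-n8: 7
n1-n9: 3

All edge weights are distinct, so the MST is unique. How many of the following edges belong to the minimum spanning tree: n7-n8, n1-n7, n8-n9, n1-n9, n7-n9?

3

Kruskal: consider edges lightest-first.
n1-n7 (1): add — endpoints in different components.
n8-n9 (2): add — endpoints in different components.
n1-n9 (3): add — endpoints in different components.
n2-n9 (5): add — endpoints in different components.
n1-n2 (6): skip — n1 and n2 already connected.
n2-n8 (7): skip — n2 and n8 already connected.
n5-n7 (8): add — endpoints in different components.
MST edge set: {n1-n7, n8-n9, n1-n9, n2-n9, n5-n7}.
Of the listed edges, {n1-n7, n8-n9, n1-n9} are in the MST → 3.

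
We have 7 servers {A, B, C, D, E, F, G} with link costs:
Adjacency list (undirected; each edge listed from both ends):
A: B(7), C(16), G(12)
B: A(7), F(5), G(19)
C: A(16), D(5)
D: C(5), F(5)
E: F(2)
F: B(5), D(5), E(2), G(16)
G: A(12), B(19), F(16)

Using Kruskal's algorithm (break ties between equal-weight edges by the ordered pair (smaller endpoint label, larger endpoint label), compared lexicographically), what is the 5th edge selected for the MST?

Sort edges by weight, then run Kruskal:
E-F (2): add. Components now {A} {B} {C} {D} {E,F} {G}
B-F (5): add. Components now {A} {B,E,F} {C} {D} {G}
C-D (5): add. Components now {A} {B,E,F} {C,D} {G}
D-F (5): add. Components now {A} {B,C,D,E,F} {G}
A-B (7): add. Components now {A,B,C,D,E,F} {G}
A-G (12): add. Components now {A,B,C,D,E,F,G}
The 5th edge added is A-B.

A-B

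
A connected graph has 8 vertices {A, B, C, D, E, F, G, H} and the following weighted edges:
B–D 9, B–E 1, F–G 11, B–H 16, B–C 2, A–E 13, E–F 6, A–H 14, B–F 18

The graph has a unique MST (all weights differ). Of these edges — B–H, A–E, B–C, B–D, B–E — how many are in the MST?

4

Kruskal's algorithm — process edges by increasing weight (ties by edge label):
B–E (1): add — endpoints in different components.
B–C (2): add — endpoints in different components.
E–F (6): add — endpoints in different components.
B–D (9): add — endpoints in different components.
F–G (11): add — endpoints in different components.
A–E (13): add — endpoints in different components.
A–H (14): add — endpoints in different components.
MST edge set: {B–E, B–C, E–F, B–D, F–G, A–E, A–H}.
Of the listed edges, {A–E, B–C, B–D, B–E} are in the MST → 4.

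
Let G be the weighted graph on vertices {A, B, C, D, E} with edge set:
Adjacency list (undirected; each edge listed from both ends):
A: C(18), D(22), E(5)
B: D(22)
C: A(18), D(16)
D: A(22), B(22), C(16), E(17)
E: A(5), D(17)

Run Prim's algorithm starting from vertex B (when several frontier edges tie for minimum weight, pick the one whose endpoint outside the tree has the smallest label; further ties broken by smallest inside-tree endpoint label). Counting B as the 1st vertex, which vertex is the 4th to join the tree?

E

Grow the tree from B using Prim:
Step 1: cheapest edge leaving the tree is B—D (22); add D.
Step 2: cheapest edge leaving the tree is C—D (16); add C.
Step 3: cheapest edge leaving the tree is D—E (17); add E.
Step 4: cheapest edge leaving the tree is A—E (5); add A.
Vertex order: B, D, C, E, A. The 4th vertex is E.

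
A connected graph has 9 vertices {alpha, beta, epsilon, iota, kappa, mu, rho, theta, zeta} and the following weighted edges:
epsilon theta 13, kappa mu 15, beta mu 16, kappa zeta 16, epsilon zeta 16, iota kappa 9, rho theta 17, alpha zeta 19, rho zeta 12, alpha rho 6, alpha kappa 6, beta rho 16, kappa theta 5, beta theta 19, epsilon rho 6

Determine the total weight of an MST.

75

Kruskal's algorithm — process edges by increasing weight (ties by edge label):
kappa theta (5): add — endpoints in different components.
alpha kappa (6): add — endpoints in different components.
alpha rho (6): add — endpoints in different components.
epsilon rho (6): add — endpoints in different components.
iota kappa (9): add — endpoints in different components.
rho zeta (12): add — endpoints in different components.
epsilon theta (13): skip — epsilon and theta already connected.
kappa mu (15): add — endpoints in different components.
beta mu (16): add — endpoints in different components.
MST edges: kappa theta, alpha kappa, alpha rho, epsilon rho, iota kappa, rho zeta, kappa mu, beta mu; total weight 5+6+6+6+9+12+15+16 = 75.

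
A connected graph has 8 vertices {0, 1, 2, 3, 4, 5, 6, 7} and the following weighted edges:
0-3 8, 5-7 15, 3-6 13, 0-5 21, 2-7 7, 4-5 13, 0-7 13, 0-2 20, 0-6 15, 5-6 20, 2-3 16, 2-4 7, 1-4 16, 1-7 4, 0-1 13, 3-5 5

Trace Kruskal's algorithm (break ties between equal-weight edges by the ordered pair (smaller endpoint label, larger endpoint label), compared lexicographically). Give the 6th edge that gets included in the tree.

0-1

Kruskal's algorithm — process edges by increasing weight (ties by edge label):
1-7 (4): add — endpoints in different components.
3-5 (5): add — endpoints in different components.
2-4 (7): add — endpoints in different components.
2-7 (7): add — endpoints in different components.
0-3 (8): add — endpoints in different components.
0-1 (13): add — endpoints in different components.
0-7 (13): skip — 0 and 7 already connected.
3-6 (13): add — endpoints in different components.
The 6th edge added is 0-1.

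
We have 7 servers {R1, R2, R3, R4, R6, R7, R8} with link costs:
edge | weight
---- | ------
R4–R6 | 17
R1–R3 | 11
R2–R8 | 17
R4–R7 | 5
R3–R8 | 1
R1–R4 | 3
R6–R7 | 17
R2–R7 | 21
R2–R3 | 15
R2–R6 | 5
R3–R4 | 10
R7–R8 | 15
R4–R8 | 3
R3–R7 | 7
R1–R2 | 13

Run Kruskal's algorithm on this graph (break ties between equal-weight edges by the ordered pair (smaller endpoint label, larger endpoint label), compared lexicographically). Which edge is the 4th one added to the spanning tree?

R2-R6

Sort edges by weight, then run Kruskal:
R3–R8 (1): add — endpoints in different components.
R1–R4 (3): add — endpoints in different components.
R4–R8 (3): add — endpoints in different components.
R2–R6 (5): add — endpoints in different components.
R4–R7 (5): add — endpoints in different components.
R3–R7 (7): skip — R7 and R3 already connected.
R3–R4 (10): skip — R4 and R3 already connected.
R1–R3 (11): skip — R3 and R1 already connected.
R1–R2 (13): add — endpoints in different components.
The 4th edge added is R2–R6.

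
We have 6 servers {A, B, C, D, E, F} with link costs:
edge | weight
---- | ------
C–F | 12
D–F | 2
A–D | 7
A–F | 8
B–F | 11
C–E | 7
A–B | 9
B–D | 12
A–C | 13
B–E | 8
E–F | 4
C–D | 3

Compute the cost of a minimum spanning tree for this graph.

Kruskal's algorithm — process edges by increasing weight (ties by edge label):
D–F (2): add — endpoints in different components.
C–D (3): add — endpoints in different components.
E–F (4): add — endpoints in different components.
A–D (7): add — endpoints in different components.
C–E (7): skip — C and E already connected.
A–F (8): skip — A and F already connected.
B–E (8): add — endpoints in different components.
MST edges: D–F, C–D, E–F, A–D, B–E; total weight 2+3+4+7+8 = 24.

24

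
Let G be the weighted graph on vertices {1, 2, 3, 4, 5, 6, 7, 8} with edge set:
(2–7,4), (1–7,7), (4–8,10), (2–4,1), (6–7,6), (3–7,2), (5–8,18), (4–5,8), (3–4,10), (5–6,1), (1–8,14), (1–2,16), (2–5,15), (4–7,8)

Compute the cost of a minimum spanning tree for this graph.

31

Prim's algorithm from 1:
Step 1: frontier [1–7 7, 1–8 14, 1–2 16] → take 1–7 (7); add 7.
Step 2: frontier [1–8 14, 1–2 16, 3–7 2, 2–7 4, 6–7 6, 4–7 8] → take 3–7 (2); add 3.
Step 3: frontier [1–8 14, 1–2 16, 3–4 10, 2–7 4, 6–7 6, 4–7 8] → take 2–7 (4); add 2.
Step 4: frontier [1–8 14, 2–4 1, 2–5 15, 3–4 10, 6–7 6, 4–7 8] → take 2–4 (1); add 4.
Step 5: frontier [1–8 14, 2–5 15, 4–5 8, 4–8 10, 6–7 6] → take 6–7 (6); add 6.
Step 6: frontier [1–8 14, 2–5 15, 4–5 8, 4–8 10, 5–6 1] → take 5–6 (1); add 5.
Step 7: frontier [1–8 14, 4–8 10, 5–8 18] → take 4–8 (10); add 8.
MST edges: 1–7, 3–7, 2–7, 2–4, 6–7, 5–6, 4–8; total weight 7+2+4+1+6+1+10 = 31.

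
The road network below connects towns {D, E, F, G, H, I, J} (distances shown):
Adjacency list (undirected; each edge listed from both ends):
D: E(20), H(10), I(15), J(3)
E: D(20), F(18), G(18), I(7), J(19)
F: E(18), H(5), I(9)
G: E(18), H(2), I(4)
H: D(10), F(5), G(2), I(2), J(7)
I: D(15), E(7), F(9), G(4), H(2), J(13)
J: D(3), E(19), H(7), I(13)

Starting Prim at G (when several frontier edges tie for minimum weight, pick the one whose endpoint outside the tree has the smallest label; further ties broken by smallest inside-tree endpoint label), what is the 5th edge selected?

H-J

Grow the tree from G using Prim:
Step 1: cheapest edge leaving the tree is G—H (2); add H.
Step 2: cheapest edge leaving the tree is H—I (2); add I.
Step 3: cheapest edge leaving the tree is F—H (5); add F.
Step 4: cheapest edge leaving the tree is E—I (7); add E.
Step 5: cheapest edge leaving the tree is H—J (7); add J.
Step 6: cheapest edge leaving the tree is D—J (3); add D.
The 5th edge added is H—J.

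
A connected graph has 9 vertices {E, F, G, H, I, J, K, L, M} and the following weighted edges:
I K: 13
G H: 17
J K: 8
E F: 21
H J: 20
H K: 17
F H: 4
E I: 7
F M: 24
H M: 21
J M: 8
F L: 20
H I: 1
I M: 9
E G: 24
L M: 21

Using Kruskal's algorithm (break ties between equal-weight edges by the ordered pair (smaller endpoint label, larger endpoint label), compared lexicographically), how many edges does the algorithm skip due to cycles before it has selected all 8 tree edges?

2

Kruskal's algorithm — process edges by increasing weight (ties by edge label):
H I (1): add — endpoints in different components.
F H (4): add — endpoints in different components.
E I (7): add — endpoints in different components.
J K (8): add — endpoints in different components.
J M (8): add — endpoints in different components.
I M (9): add — endpoints in different components.
I K (13): skip — I and K already connected.
G H (17): add — endpoints in different components.
H K (17): skip — H and K already connected.
F L (20): add — endpoints in different components.
Edges rejected before the tree was complete: 2.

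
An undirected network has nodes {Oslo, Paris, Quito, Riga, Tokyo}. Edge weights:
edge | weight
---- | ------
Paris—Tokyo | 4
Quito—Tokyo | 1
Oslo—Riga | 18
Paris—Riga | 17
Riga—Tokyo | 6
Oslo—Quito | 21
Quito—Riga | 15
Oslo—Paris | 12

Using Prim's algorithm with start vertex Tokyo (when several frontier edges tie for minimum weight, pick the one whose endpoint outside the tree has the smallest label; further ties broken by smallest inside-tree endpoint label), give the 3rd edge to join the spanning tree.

Prim, starting at Tokyo.
Step 1: frontier [Quito—Tokyo 1, Paris—Tokyo 4, Riga—Tokyo 6] → take Quito—Tokyo (1); add Quito.
Step 2: frontier [Quito—Riga 15, Oslo—Quito 21, Paris—Tokyo 4, Riga—Tokyo 6] → take Paris—Tokyo (4); add Paris.
Step 3: frontier [Oslo—Paris 12, Paris—Riga 17, Quito—Riga 15, Oslo—Quito 21, Riga—Tokyo 6] → take Riga—Tokyo (6); add Riga.
Step 4: frontier [Oslo—Paris 12, Oslo—Quito 21, Oslo—Riga 18] → take Oslo—Paris (12); add Oslo.
The 3rd edge added is Riga—Tokyo.

Riga-Tokyo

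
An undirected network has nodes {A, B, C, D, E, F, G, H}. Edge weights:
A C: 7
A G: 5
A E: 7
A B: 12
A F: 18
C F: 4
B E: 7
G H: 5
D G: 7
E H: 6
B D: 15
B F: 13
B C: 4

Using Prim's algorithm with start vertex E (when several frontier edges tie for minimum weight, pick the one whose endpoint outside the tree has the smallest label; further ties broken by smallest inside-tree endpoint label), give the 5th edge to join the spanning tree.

B-C

Grow the tree from E using Prim:
Step 1: frontier [E H 6, A E 7, B E 7] → take E H (6); add H.
Step 2: frontier [A E 7, B E 7, G H 5] → take G H (5); add G.
Step 3: frontier [A E 7, B E 7, A G 5, D G 7] → take A G (5); add A.
Step 4: frontier [A C 7, A B 12, A F 18, B E 7, D G 7] → take B E (7); add B.
Step 5: frontier [A C 7, A F 18, B C 4, B F 13, B D 15, D G 7] → take B C (4); add C.
Step 6: frontier [A F 18, B F 13, B D 15, C F 4, D G 7] → take C F (4); add F.
Step 7: frontier [B D 15, D G 7] → take D G (7); add D.
The 5th edge added is B C.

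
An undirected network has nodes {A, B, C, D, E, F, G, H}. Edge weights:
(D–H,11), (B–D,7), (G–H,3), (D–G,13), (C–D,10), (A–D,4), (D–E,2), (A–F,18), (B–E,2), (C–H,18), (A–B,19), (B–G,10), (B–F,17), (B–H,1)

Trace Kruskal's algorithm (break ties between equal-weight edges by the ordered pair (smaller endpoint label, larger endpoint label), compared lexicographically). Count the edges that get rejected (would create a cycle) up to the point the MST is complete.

Kruskal: consider edges lightest-first.
B–H (1): add — endpoints in different components.
B–E (2): add — endpoints in different components.
D–E (2): add — endpoints in different components.
G–H (3): add — endpoints in different components.
A–D (4): add — endpoints in different components.
B–D (7): skip — B and D already connected.
B–G (10): skip — B and G already connected.
C–D (10): add — endpoints in different components.
D–H (11): skip — D and H already connected.
D–G (13): skip — D and G already connected.
B–F (17): add — endpoints in different components.
Edges rejected before the tree was complete: 4.

4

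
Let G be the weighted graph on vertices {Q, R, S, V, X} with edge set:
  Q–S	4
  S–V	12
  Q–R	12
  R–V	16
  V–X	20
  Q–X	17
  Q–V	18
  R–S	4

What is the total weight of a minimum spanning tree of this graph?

Kruskal's algorithm — process edges by increasing weight (ties by edge label):
Q–S (4): add. Components now {Q,S} {R} {V} {X}
R–S (4): add. Components now {Q,R,S} {V} {X}
Q–R (12): skip — R and Q already connected.
S–V (12): add. Components now {Q,R,S,V} {X}
R–V (16): skip — R and V already connected.
Q–X (17): add. Components now {Q,R,S,V,X}
MST edges: Q–S, R–S, S–V, Q–X; total weight 4+4+12+17 = 37.

37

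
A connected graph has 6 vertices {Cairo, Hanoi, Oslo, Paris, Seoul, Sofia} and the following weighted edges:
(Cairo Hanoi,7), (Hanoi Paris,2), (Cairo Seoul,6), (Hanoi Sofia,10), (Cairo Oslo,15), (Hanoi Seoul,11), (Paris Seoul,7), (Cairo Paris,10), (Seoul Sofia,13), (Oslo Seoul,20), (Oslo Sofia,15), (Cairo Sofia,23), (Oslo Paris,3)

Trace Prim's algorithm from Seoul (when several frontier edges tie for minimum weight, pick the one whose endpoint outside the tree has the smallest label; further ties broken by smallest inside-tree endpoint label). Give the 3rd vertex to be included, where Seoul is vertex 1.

Hanoi

Prim, starting at Seoul.
Step 1: frontier [Cairo Seoul 6, Paris Seoul 7, Hanoi Seoul 11, Seoul Sofia 13, Oslo Seoul 20] → take Cairo Seoul (6); add Cairo.
Step 2: frontier [Cairo Hanoi 7, Cairo Paris 10, Cairo Oslo 15, Cairo Sofia 23, Paris Seoul 7, Hanoi Seoul 11, Seoul Sofia 13, Oslo Seoul 20] → take Cairo Hanoi (7); add Hanoi.
Step 3: frontier [Cairo Paris 10, Cairo Oslo 15, Cairo Sofia 23, Hanoi Paris 2, Hanoi Sofia 10, Paris Seoul 7, Seoul Sofia 13, Oslo Seoul 20] → take Hanoi Paris (2); add Paris.
Step 4: frontier [Cairo Oslo 15, Cairo Sofia 23, Hanoi Sofia 10, Oslo Paris 3, Seoul Sofia 13, Oslo Seoul 20] → take Oslo Paris (3); add Oslo.
Step 5: frontier [Cairo Sofia 23, Hanoi Sofia 10, Oslo Sofia 15, Seoul Sofia 13] → take Hanoi Sofia (10); add Sofia.
Vertex order: Seoul, Cairo, Hanoi, Paris, Oslo, Sofia. The 3rd vertex is Hanoi.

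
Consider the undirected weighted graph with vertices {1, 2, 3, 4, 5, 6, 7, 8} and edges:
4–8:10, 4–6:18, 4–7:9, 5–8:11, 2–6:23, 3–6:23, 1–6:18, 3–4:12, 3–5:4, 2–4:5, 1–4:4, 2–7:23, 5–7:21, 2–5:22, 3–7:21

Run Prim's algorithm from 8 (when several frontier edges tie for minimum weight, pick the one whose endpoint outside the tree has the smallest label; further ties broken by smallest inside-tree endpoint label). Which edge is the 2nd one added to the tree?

1-4

Grow the tree from 8 using Prim:
Step 1: cheapest edge leaving the tree is 4–8 (10); add 4.
Step 2: cheapest edge leaving the tree is 1–4 (4); add 1.
Step 3: cheapest edge leaving the tree is 2–4 (5); add 2.
Step 4: cheapest edge leaving the tree is 4–7 (9); add 7.
Step 5: cheapest edge leaving the tree is 5–8 (11); add 5.
Step 6: cheapest edge leaving the tree is 3–5 (4); add 3.
Step 7: cheapest edge leaving the tree is 1–6 (18); add 6.
The 2nd edge added is 1–4.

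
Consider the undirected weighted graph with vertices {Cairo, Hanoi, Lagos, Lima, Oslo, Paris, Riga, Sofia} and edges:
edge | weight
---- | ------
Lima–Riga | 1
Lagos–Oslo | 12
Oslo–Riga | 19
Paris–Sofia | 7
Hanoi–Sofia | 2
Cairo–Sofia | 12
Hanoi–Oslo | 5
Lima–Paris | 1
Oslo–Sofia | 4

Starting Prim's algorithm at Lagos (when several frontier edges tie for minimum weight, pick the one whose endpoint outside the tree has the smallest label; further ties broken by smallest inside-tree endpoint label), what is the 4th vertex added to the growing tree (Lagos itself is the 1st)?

Hanoi

Grow the tree from Lagos using Prim:
Step 1: frontier [Lagos–Oslo 12] → take Lagos–Oslo (12); add Oslo.
Step 2: frontier [Oslo–Sofia 4, Hanoi–Oslo 5, Oslo–Riga 19] → take Oslo–Sofia (4); add Sofia.
Step 3: frontier [Hanoi–Oslo 5, Oslo–Riga 19, Hanoi–Sofia 2, Paris–Sofia 7, Cairo–Sofia 12] → take Hanoi–Sofia (2); add Hanoi.
Step 4: frontier [Oslo–Riga 19, Paris–Sofia 7, Cairo–Sofia 12] → take Paris–Sofia (7); add Paris.
Step 5: frontier [Oslo–Riga 19, Lima–Paris 1, Cairo–Sofia 12] → take Lima–Paris (1); add Lima.
Step 6: frontier [Lima–Riga 1, Oslo–Riga 19, Cairo–Sofia 12] → take Lima–Riga (1); add Riga.
Step 7: frontier [Cairo–Sofia 12] → take Cairo–Sofia (12); add Cairo.
Vertex order: Lagos, Oslo, Sofia, Hanoi, Paris, Lima, Riga, Cairo. The 4th vertex is Hanoi.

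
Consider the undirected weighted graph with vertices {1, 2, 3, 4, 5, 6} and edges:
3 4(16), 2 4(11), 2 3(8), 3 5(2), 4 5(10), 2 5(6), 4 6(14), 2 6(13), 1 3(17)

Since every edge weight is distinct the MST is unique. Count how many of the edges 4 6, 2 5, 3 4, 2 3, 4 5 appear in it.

2

Kruskal's algorithm — process edges by increasing weight (ties by edge label):
3 5 (2): add. Components now {1} {2} {3,5} {4} {6}
2 5 (6): add. Components now {1} {2,3,5} {4} {6}
2 3 (8): skip — 2 and 3 already connected.
4 5 (10): add. Components now {1} {2,3,4,5} {6}
2 4 (11): skip — 2 and 4 already connected.
2 6 (13): add. Components now {1} {2,3,4,5,6}
4 6 (14): skip — 4 and 6 already connected.
3 4 (16): skip — 3 and 4 already connected.
1 3 (17): add. Components now {1,2,3,4,5,6}
MST edge set: {3 5, 2 5, 4 5, 2 6, 1 3}.
Of the listed edges, {2 5, 4 5} are in the MST → 2.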